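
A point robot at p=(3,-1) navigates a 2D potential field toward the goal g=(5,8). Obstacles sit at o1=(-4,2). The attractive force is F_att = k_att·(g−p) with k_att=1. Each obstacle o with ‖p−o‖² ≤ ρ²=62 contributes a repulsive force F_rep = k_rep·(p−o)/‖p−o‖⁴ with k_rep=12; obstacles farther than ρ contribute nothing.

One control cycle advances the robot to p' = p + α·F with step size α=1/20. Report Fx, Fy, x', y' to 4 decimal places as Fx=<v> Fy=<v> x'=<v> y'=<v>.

Fx=2.0250 Fy=8.9893 x'=3.1012 y'=-0.5505

F_att = 1·(g−p) = 1·(2,9) = (2.0000,9.0000)
o1: d²=58 ≤ ρ²=62; F_rep = 12·(7,-3)/58² = (0.0250,-0.0107)
F = F_att + ΣF_rep = (2.0250,8.9893)
p' = p + 1/20·F = (3.1012,-0.5505)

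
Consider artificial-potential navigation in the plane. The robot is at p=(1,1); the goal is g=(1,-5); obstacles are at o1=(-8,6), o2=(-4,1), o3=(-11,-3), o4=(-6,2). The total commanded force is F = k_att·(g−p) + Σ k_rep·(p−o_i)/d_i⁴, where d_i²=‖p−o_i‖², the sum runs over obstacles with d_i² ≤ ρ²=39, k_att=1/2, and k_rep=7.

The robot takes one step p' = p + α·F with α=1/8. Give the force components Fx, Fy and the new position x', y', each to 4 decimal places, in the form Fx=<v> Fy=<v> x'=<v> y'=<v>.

Fx=0.0560 Fy=-3.0000 x'=1.0070 y'=0.6250

F_att = 1/2·(g−p) = 1/2·(0,-6) = (0.0000,-3.0000)
o1: d²=106 > ρ²=39 → inactive
o2: d²=25 ≤ ρ²=39; F_rep = 7·(5,0)/25² = (0.0560,0.0000)
o3: d²=160 > ρ²=39 → inactive
o4: d²=50 > ρ²=39 → inactive
F = F_att + ΣF_rep = (0.0560,-3.0000)
p' = p + 1/8·F = (1.0070,0.6250)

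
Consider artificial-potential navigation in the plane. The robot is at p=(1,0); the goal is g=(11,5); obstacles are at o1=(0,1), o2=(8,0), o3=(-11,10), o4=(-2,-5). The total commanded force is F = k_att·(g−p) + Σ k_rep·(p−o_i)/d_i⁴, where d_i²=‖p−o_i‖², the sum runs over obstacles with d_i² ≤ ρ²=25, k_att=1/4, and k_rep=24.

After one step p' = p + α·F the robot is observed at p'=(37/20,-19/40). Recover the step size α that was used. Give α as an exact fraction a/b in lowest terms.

F_att = 1/4·(g−p) = 1/4·(10,5) = (2.5000,1.2500)
o1: d²=2 ≤ ρ²=25; F_rep = 24·(1,-1)/2² = (6.0000,-6.0000)
o2: d²=49 > ρ²=25 → inactive
o3: d²=244 > ρ²=25 → inactive
o4: d²=34 > ρ²=25 → inactive
F = F_att + ΣF_rep = (8.5000,-4.7500)
Δp = p'−p = (0.8500,-0.4750); α = Δx/Fx = (17/20) / (17/2) = 1/10
check: Δy/Fy = (-19/40) / (-19/4) = 1/10 ✓

α = 1/10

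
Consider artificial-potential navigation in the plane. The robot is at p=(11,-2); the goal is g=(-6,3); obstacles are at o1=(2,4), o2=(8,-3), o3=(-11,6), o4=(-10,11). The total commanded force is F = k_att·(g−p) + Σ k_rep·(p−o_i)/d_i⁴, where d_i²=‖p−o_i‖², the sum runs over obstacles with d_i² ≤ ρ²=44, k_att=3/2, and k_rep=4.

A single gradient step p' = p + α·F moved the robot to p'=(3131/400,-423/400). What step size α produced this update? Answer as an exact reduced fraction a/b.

F_att = 3/2·(g−p) = 3/2·(-17,5) = (-25.5000,7.5000)
o1: d²=117 > ρ²=44 → inactive
o2: d²=10 ≤ ρ²=44; F_rep = 4·(3,1)/10² = (0.1200,0.0400)
o3: d²=548 > ρ²=44 → inactive
o4: d²=610 > ρ²=44 → inactive
F = F_att + ΣF_rep = (-25.3800,7.5400)
Δp = p'−p = (-3.1725,0.9425); α = Δx/Fx = (-1269/400) / (-1269/50) = 1/8
check: Δy/Fy = (377/400) / (377/50) = 1/8 ✓

α = 1/8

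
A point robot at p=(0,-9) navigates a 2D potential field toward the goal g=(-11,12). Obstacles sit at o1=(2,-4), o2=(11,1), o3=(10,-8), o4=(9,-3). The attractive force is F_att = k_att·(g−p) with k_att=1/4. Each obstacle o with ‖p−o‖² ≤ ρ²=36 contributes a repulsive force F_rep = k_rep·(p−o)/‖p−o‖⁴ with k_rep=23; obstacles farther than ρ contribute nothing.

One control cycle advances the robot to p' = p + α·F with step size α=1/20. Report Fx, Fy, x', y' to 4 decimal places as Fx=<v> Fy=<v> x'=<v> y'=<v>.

Fx=-2.8047 Fy=5.1133 x'=-0.1402 y'=-8.7443

F_att = 1/4·(g−p) = 1/4·(-11,21) = (-2.7500,5.2500)
o1: d²=29 ≤ ρ²=36; F_rep = 23·(-2,-5)/29² = (-0.0547,-0.1367)
o2: d²=221 > ρ²=36 → inactive
o3: d²=101 > ρ²=36 → inactive
o4: d²=117 > ρ²=36 → inactive
F = F_att + ΣF_rep = (-2.8047,5.1133)
p' = p + 1/20·F = (-0.1402,-8.7443)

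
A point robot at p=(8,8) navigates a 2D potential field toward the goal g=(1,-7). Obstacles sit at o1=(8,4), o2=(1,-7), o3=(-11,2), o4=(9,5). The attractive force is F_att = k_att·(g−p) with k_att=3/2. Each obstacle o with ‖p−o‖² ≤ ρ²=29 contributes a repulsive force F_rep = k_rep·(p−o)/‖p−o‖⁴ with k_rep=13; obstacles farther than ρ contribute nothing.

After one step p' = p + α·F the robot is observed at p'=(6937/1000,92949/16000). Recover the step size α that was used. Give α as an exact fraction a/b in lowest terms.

α = 1/10

F_att = 3/2·(g−p) = 3/2·(-7,-15) = (-10.5000,-22.5000)
o1: d²=16 ≤ ρ²=29; F_rep = 13·(0,4)/16² = (0.0000,0.2031)
o2: d²=274 > ρ²=29 → inactive
o3: d²=397 > ρ²=29 → inactive
o4: d²=10 ≤ ρ²=29; F_rep = 13·(-1,3)/10² = (-0.1300,0.3900)
F = F_att + ΣF_rep = (-10.6300,-21.9069)
Δp = p'−p = (-1.0630,-2.1907); α = Δx/Fx = (-1063/1000) / (-1063/100) = 1/10
check: Δy/Fy = (-35051/16000) / (-35051/1600) = 1/10 ✓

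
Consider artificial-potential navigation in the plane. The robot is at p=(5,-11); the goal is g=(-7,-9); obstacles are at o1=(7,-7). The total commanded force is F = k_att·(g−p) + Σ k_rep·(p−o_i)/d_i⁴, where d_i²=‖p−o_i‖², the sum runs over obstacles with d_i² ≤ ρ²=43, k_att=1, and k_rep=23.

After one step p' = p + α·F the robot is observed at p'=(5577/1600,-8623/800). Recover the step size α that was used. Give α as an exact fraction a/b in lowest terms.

α = 1/8

F_att = 1·(g−p) = 1·(-12,2) = (-12.0000,2.0000)
o1: d²=20 ≤ ρ²=43; F_rep = 23·(-2,-4)/20² = (-0.1150,-0.2300)
F = F_att + ΣF_rep = (-12.1150,1.7700)
Δp = p'−p = (-1.5144,0.2213); α = Δx/Fx = (-2423/1600) / (-2423/200) = 1/8
check: Δy/Fy = (177/800) / (177/100) = 1/8 ✓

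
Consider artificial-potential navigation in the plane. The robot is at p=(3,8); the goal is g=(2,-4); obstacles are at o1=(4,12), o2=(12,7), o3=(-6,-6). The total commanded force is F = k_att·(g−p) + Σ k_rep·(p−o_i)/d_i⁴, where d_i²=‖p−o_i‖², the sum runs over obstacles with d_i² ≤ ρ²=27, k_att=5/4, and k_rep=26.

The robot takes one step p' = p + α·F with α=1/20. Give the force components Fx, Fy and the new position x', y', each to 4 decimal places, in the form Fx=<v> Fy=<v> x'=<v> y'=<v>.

Fx=-1.3400 Fy=-15.3599 x'=2.9330 y'=7.2320

F_att = 5/4·(g−p) = 5/4·(-1,-12) = (-1.2500,-15.0000)
o1: d²=17 ≤ ρ²=27; F_rep = 26·(-1,-4)/17² = (-0.0900,-0.3599)
o2: d²=82 > ρ²=27 → inactive
o3: d²=277 > ρ²=27 → inactive
F = F_att + ΣF_rep = (-1.3400,-15.3599)
p' = p + 1/20·F = (2.9330,7.2320)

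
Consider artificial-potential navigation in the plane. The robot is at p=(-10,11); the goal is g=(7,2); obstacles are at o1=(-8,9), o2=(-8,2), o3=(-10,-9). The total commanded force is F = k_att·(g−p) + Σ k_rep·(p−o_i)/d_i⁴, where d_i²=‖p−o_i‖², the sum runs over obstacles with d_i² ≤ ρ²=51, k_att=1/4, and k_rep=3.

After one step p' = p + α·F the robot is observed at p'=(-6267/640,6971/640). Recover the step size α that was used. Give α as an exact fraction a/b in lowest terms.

F_att = 1/4·(g−p) = 1/4·(17,-9) = (4.2500,-2.2500)
o1: d²=8 ≤ ρ²=51; F_rep = 3·(-2,2)/8² = (-0.0938,0.0938)
o2: d²=85 > ρ²=51 → inactive
o3: d²=400 > ρ²=51 → inactive
F = F_att + ΣF_rep = (4.1562,-2.1562)
Δp = p'−p = (0.2078,-0.1078); α = Δx/Fx = (133/640) / (133/32) = 1/20
check: Δy/Fy = (-69/640) / (-69/32) = 1/20 ✓

α = 1/20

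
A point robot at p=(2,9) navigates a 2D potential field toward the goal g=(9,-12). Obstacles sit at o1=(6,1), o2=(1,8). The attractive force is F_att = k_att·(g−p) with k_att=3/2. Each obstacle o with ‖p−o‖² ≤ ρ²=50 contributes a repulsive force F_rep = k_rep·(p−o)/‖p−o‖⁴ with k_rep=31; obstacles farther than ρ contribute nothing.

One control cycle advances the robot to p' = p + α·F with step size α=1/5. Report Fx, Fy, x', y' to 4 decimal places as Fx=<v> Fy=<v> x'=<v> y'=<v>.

F_att = 3/2·(g−p) = 3/2·(7,-21) = (10.5000,-31.5000)
o1: d²=80 > ρ²=50 → inactive
o2: d²=2 ≤ ρ²=50; F_rep = 31·(1,1)/2² = (7.7500,7.7500)
F = F_att + ΣF_rep = (18.2500,-23.7500)
p' = p + 1/5·F = (5.6500,4.2500)

Fx=18.2500 Fy=-23.7500 x'=5.6500 y'=4.2500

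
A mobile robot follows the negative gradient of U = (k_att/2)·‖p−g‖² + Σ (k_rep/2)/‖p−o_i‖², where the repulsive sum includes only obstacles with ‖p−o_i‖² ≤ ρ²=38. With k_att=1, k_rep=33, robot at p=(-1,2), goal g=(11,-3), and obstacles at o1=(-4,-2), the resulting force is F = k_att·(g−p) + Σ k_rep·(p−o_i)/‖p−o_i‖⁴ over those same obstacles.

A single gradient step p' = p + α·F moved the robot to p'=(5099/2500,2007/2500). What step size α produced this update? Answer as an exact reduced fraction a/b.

F_att = 1·(g−p) = 1·(12,-5) = (12.0000,-5.0000)
o1: d²=25 ≤ ρ²=38; F_rep = 33·(3,4)/25² = (0.1584,0.2112)
F = F_att + ΣF_rep = (12.1584,-4.7888)
Δp = p'−p = (3.0396,-1.1972); α = Δx/Fx = (7599/2500) / (7599/625) = 1/4
check: Δy/Fy = (-2993/2500) / (-2993/625) = 1/4 ✓

α = 1/4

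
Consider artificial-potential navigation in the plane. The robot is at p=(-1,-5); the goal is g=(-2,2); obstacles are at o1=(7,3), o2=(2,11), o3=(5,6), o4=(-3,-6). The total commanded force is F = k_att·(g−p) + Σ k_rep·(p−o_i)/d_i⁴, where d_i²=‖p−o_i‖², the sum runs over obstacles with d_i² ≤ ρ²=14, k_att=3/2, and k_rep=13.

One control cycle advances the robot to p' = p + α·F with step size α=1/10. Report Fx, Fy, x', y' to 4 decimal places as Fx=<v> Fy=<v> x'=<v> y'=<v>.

F_att = 3/2·(g−p) = 3/2·(-1,7) = (-1.5000,10.5000)
o1: d²=128 > ρ²=14 → inactive
o2: d²=265 > ρ²=14 → inactive
o3: d²=157 > ρ²=14 → inactive
o4: d²=5 ≤ ρ²=14; F_rep = 13·(2,1)/5² = (1.0400,0.5200)
F = F_att + ΣF_rep = (-0.4600,11.0200)
p' = p + 1/10·F = (-1.0460,-3.8980)

Fx=-0.4600 Fy=11.0200 x'=-1.0460 y'=-3.8980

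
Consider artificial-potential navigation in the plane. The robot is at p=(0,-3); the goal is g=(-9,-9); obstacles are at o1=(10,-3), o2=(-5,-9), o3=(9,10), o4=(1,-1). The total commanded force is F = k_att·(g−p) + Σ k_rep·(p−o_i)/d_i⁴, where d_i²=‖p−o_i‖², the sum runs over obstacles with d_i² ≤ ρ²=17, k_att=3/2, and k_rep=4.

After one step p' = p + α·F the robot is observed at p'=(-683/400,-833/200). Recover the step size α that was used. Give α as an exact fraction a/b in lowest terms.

α = 1/8

F_att = 3/2·(g−p) = 3/2·(-9,-6) = (-13.5000,-9.0000)
o1: d²=100 > ρ²=17 → inactive
o2: d²=61 > ρ²=17 → inactive
o3: d²=250 > ρ²=17 → inactive
o4: d²=5 ≤ ρ²=17; F_rep = 4·(-1,-2)/5² = (-0.1600,-0.3200)
F = F_att + ΣF_rep = (-13.6600,-9.3200)
Δp = p'−p = (-1.7075,-1.1650); α = Δx/Fx = (-683/400) / (-683/50) = 1/8
check: Δy/Fy = (-233/200) / (-233/25) = 1/8 ✓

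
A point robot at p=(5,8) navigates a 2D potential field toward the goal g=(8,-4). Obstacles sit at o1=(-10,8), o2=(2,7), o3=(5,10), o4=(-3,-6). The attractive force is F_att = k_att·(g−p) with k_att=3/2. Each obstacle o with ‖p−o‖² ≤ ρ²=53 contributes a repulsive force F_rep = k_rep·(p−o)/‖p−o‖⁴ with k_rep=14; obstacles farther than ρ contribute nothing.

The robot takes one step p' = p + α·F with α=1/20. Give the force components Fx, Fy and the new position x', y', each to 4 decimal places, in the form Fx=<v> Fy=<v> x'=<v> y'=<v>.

F_att = 3/2·(g−p) = 3/2·(3,-12) = (4.5000,-18.0000)
o1: d²=225 > ρ²=53 → inactive
o2: d²=10 ≤ ρ²=53; F_rep = 14·(3,1)/10² = (0.4200,0.1400)
o3: d²=4 ≤ ρ²=53; F_rep = 14·(0,-2)/4² = (0.0000,-1.7500)
o4: d²=260 > ρ²=53 → inactive
F = F_att + ΣF_rep = (4.9200,-19.6100)
p' = p + 1/20·F = (5.2460,7.0195)

Fx=4.9200 Fy=-19.6100 x'=5.2460 y'=7.0195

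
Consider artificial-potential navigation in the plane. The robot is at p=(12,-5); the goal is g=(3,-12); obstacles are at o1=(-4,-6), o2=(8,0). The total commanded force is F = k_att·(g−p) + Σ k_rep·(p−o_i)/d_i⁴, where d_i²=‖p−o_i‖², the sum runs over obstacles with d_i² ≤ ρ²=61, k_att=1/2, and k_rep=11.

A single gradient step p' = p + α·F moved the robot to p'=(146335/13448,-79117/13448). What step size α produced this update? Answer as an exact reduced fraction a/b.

α = 1/4

F_att = 1/2·(g−p) = 1/2·(-9,-7) = (-4.5000,-3.5000)
o1: d²=257 > ρ²=61 → inactive
o2: d²=41 ≤ ρ²=61; F_rep = 11·(4,-5)/41² = (0.0262,-0.0327)
F = F_att + ΣF_rep = (-4.4738,-3.5327)
Δp = p'−p = (-1.1185,-0.8832); α = Δx/Fx = (-15041/13448) / (-15041/3362) = 1/4
check: Δy/Fy = (-11877/13448) / (-11877/3362) = 1/4 ✓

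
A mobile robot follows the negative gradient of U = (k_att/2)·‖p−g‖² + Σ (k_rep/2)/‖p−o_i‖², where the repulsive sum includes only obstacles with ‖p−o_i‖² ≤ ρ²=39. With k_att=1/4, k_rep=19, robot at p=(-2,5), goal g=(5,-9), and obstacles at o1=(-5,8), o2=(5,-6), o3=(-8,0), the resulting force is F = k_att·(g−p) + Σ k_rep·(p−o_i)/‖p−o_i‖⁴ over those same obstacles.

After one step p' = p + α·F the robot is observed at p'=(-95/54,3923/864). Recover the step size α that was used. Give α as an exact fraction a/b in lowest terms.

α = 1/8

F_att = 1/4·(g−p) = 1/4·(7,-14) = (1.7500,-3.5000)
o1: d²=18 ≤ ρ²=39; F_rep = 19·(3,-3)/18² = (0.1759,-0.1759)
o2: d²=170 > ρ²=39 → inactive
o3: d²=61 > ρ²=39 → inactive
F = F_att + ΣF_rep = (1.9259,-3.6759)
Δp = p'−p = (0.2407,-0.4595); α = Δx/Fx = (13/54) / (52/27) = 1/8
check: Δy/Fy = (-397/864) / (-397/108) = 1/8 ✓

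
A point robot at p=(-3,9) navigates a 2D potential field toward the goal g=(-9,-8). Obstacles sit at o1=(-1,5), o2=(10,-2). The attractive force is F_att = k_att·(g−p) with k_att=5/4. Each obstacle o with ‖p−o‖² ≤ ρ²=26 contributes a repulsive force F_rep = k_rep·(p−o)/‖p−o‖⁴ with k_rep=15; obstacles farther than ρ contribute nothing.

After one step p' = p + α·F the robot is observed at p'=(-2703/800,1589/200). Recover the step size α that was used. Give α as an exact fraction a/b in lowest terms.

F_att = 5/4·(g−p) = 5/4·(-6,-17) = (-7.5000,-21.2500)
o1: d²=20 ≤ ρ²=26; F_rep = 15·(-2,4)/20² = (-0.0750,0.1500)
o2: d²=290 > ρ²=26 → inactive
F = F_att + ΣF_rep = (-7.5750,-21.1000)
Δp = p'−p = (-0.3787,-1.0550); α = Δx/Fx = (-303/800) / (-303/40) = 1/20
check: Δy/Fy = (-211/200) / (-211/10) = 1/20 ✓

α = 1/20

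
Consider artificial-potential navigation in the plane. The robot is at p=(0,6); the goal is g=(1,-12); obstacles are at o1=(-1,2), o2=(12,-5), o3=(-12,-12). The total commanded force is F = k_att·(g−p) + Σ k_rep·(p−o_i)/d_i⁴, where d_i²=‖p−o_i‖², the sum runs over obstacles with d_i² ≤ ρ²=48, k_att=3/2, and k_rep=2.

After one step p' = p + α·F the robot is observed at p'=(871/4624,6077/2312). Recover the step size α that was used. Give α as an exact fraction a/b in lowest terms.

F_att = 3/2·(g−p) = 3/2·(1,-18) = (1.5000,-27.0000)
o1: d²=17 ≤ ρ²=48; F_rep = 2·(1,4)/17² = (0.0069,0.0277)
o2: d²=265 > ρ²=48 → inactive
o3: d²=468 > ρ²=48 → inactive
F = F_att + ΣF_rep = (1.5069,-26.9723)
Δp = p'−p = (0.1884,-3.3715); α = Δx/Fx = (871/4624) / (871/578) = 1/8
check: Δy/Fy = (-7795/2312) / (-7795/289) = 1/8 ✓

α = 1/8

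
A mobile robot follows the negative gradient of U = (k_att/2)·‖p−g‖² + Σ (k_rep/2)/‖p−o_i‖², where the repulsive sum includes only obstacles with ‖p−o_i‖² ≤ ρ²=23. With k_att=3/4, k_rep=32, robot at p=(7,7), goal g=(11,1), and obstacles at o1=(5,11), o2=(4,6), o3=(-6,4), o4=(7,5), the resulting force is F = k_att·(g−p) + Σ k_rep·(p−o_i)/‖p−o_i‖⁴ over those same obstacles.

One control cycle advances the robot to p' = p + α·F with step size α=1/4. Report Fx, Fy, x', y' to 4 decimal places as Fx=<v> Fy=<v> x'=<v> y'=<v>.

F_att = 3/4·(g−p) = 3/4·(4,-6) = (3.0000,-4.5000)
o1: d²=20 ≤ ρ²=23; F_rep = 32·(2,-4)/20² = (0.1600,-0.3200)
o2: d²=10 ≤ ρ²=23; F_rep = 32·(3,1)/10² = (0.9600,0.3200)
o3: d²=178 > ρ²=23 → inactive
o4: d²=4 ≤ ρ²=23; F_rep = 32·(0,2)/4² = (0.0000,4.0000)
F = F_att + ΣF_rep = (4.1200,-0.5000)
p' = p + 1/4·F = (8.0300,6.8750)

Fx=4.1200 Fy=-0.5000 x'=8.0300 y'=6.8750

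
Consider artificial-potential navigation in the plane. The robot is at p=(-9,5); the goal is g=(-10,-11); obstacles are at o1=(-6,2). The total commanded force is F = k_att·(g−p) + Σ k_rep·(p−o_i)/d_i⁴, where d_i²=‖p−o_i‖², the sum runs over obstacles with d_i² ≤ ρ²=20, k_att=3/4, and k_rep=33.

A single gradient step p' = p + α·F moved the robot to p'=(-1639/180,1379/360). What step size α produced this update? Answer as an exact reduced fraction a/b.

α = 1/10

F_att = 3/4·(g−p) = 3/4·(-1,-16) = (-0.7500,-12.0000)
o1: d²=18 ≤ ρ²=20; F_rep = 33·(-3,3)/18² = (-0.3056,0.3056)
F = F_att + ΣF_rep = (-1.0556,-11.6944)
Δp = p'−p = (-0.1056,-1.1694); α = Δx/Fx = (-19/180) / (-19/18) = 1/10
check: Δy/Fy = (-421/360) / (-421/36) = 1/10 ✓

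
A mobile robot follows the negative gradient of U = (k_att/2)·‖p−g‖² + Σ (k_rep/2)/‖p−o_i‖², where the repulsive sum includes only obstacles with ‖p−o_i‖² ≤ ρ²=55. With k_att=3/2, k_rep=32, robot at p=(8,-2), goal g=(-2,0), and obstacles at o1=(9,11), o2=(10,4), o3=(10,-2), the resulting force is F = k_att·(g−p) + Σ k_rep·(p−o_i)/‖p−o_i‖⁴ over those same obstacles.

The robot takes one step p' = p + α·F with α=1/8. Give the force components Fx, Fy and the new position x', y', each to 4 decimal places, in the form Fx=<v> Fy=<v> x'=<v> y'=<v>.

Fx=-19.0400 Fy=2.8800 x'=5.6200 y'=-1.6400

F_att = 3/2·(g−p) = 3/2·(-10,2) = (-15.0000,3.0000)
o1: d²=170 > ρ²=55 → inactive
o2: d²=40 ≤ ρ²=55; F_rep = 32·(-2,-6)/40² = (-0.0400,-0.1200)
o3: d²=4 ≤ ρ²=55; F_rep = 32·(-2,0)/4² = (-4.0000,0.0000)
F = F_att + ΣF_rep = (-19.0400,2.8800)
p' = p + 1/8·F = (5.6200,-1.6400)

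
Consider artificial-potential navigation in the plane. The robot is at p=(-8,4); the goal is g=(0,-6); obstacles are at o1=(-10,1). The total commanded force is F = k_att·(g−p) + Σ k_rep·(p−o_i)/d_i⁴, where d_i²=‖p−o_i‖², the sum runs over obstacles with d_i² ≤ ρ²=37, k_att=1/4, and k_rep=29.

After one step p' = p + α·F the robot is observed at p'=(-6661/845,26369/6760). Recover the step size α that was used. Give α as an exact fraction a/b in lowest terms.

F_att = 1/4·(g−p) = 1/4·(8,-10) = (2.0000,-2.5000)
o1: d²=13 ≤ ρ²=37; F_rep = 29·(2,3)/13² = (0.3432,0.5148)
F = F_att + ΣF_rep = (2.3432,-1.9852)
Δp = p'−p = (0.1172,-0.0993); α = Δx/Fx = (99/845) / (396/169) = 1/20
check: Δy/Fy = (-671/6760) / (-671/338) = 1/20 ✓

α = 1/20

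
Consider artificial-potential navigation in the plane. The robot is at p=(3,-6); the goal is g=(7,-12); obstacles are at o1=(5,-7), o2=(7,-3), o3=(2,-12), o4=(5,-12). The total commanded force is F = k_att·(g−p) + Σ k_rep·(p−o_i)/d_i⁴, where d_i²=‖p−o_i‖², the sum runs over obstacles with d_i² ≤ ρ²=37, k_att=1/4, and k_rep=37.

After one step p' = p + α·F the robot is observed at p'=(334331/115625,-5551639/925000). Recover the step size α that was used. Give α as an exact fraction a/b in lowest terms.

α = 1/20

F_att = 1/4·(g−p) = 1/4·(4,-6) = (1.0000,-1.5000)
o1: d²=5 ≤ ρ²=37; F_rep = 37·(-2,1)/5² = (-2.9600,1.4800)
o2: d²=25 ≤ ρ²=37; F_rep = 37·(-4,-3)/25² = (-0.2368,-0.1776)
o3: d²=37 ≤ ρ²=37; F_rep = 37·(1,6)/37² = (0.0270,0.1622)
o4: d²=40 > ρ²=37 → inactive
F = F_att + ΣF_rep = (-2.1698,-0.0354)
Δp = p'−p = (-0.1085,-0.0018); α = Δx/Fx = (-12544/115625) / (-50176/23125) = 1/20
check: Δy/Fy = (-1639/925000) / (-1639/46250) = 1/20 ✓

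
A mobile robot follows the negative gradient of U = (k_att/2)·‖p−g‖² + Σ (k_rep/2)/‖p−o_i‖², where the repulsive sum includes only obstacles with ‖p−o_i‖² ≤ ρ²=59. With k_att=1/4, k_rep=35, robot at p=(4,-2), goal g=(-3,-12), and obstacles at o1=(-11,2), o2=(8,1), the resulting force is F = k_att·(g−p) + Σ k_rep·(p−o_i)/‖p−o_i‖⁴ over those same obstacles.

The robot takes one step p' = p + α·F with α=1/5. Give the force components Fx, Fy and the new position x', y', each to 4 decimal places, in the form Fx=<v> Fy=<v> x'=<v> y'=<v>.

F_att = 1/4·(g−p) = 1/4·(-7,-10) = (-1.7500,-2.5000)
o1: d²=241 > ρ²=59 → inactive
o2: d²=25 ≤ ρ²=59; F_rep = 35·(-4,-3)/25² = (-0.2240,-0.1680)
F = F_att + ΣF_rep = (-1.9740,-2.6680)
p' = p + 1/5·F = (3.6052,-2.5336)

Fx=-1.9740 Fy=-2.6680 x'=3.6052 y'=-2.5336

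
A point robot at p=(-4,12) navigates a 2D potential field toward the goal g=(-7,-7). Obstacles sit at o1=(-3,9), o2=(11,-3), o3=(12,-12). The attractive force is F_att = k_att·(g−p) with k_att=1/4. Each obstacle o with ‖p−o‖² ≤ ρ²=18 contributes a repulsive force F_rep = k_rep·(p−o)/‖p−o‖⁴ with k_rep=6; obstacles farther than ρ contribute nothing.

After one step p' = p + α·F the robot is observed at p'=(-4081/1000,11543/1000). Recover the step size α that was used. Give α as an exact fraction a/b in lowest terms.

F_att = 1/4·(g−p) = 1/4·(-3,-19) = (-0.7500,-4.7500)
o1: d²=10 ≤ ρ²=18; F_rep = 6·(-1,3)/10² = (-0.0600,0.1800)
o2: d²=450 > ρ²=18 → inactive
o3: d²=832 > ρ²=18 → inactive
F = F_att + ΣF_rep = (-0.8100,-4.5700)
Δp = p'−p = (-0.0810,-0.4570); α = Δx/Fx = (-81/1000) / (-81/100) = 1/10
check: Δy/Fy = (-457/1000) / (-457/100) = 1/10 ✓

α = 1/10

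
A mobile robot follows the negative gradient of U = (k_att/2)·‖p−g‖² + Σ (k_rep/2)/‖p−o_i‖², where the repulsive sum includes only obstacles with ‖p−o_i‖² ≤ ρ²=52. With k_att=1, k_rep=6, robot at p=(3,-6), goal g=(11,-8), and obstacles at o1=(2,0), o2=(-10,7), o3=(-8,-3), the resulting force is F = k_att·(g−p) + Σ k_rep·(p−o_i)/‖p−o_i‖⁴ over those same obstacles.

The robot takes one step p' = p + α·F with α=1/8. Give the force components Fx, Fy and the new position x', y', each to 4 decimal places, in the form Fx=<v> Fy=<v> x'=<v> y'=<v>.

Fx=8.0044 Fy=-2.0263 x'=4.0005 y'=-6.2533

F_att = 1·(g−p) = 1·(8,-2) = (8.0000,-2.0000)
o1: d²=37 ≤ ρ²=52; F_rep = 6·(1,-6)/37² = (0.0044,-0.0263)
o2: d²=338 > ρ²=52 → inactive
o3: d²=130 > ρ²=52 → inactive
F = F_att + ΣF_rep = (8.0044,-2.0263)
p' = p + 1/8·F = (4.0005,-6.2533)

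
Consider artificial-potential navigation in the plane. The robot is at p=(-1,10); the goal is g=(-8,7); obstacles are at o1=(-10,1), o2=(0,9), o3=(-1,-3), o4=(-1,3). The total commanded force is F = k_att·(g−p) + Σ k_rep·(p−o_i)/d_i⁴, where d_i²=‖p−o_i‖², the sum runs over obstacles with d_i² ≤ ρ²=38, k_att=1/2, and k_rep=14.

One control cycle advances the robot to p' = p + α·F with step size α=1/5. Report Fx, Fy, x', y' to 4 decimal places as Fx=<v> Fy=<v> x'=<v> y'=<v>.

F_att = 1/2·(g−p) = 1/2·(-7,-3) = (-3.5000,-1.5000)
o1: d²=162 > ρ²=38 → inactive
o2: d²=2 ≤ ρ²=38; F_rep = 14·(-1,1)/2² = (-3.5000,3.5000)
o3: d²=169 > ρ²=38 → inactive
o4: d²=49 > ρ²=38 → inactive
F = F_att + ΣF_rep = (-7.0000,2.0000)
p' = p + 1/5·F = (-2.4000,10.4000)

Fx=-7.0000 Fy=2.0000 x'=-2.4000 y'=10.4000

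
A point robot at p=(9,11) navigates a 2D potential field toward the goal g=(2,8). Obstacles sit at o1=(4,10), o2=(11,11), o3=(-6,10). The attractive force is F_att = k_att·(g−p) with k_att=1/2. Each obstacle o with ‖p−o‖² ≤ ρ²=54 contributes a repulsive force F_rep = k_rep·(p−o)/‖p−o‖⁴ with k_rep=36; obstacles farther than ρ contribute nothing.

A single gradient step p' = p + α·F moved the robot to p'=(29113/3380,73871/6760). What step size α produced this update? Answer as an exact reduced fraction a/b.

F_att = 1/2·(g−p) = 1/2·(-7,-3) = (-3.5000,-1.5000)
o1: d²=26 ≤ ρ²=54; F_rep = 36·(5,1)/26² = (0.2663,0.0533)
o2: d²=4 ≤ ρ²=54; F_rep = 36·(-2,0)/4² = (-4.5000,0.0000)
o3: d²=226 > ρ²=54 → inactive
F = F_att + ΣF_rep = (-7.7337,-1.4467)
Δp = p'−p = (-0.3867,-0.0723); α = Δx/Fx = (-1307/3380) / (-1307/169) = 1/20
check: Δy/Fy = (-489/6760) / (-489/338) = 1/20 ✓

α = 1/20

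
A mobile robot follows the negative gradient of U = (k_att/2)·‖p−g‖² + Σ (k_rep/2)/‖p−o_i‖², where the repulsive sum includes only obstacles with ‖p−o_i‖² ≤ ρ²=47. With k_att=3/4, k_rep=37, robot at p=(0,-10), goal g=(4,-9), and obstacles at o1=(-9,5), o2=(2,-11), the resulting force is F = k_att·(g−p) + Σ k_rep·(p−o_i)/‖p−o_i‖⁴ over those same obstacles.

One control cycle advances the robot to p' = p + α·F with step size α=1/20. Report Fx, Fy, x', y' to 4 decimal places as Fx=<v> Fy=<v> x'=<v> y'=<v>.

F_att = 3/4·(g−p) = 3/4·(4,1) = (3.0000,0.7500)
o1: d²=306 > ρ²=47 → inactive
o2: d²=5 ≤ ρ²=47; F_rep = 37·(-2,1)/5² = (-2.9600,1.4800)
F = F_att + ΣF_rep = (0.0400,2.2300)
p' = p + 1/20·F = (0.0020,-9.8885)

Fx=0.0400 Fy=2.2300 x'=0.0020 y'=-9.8885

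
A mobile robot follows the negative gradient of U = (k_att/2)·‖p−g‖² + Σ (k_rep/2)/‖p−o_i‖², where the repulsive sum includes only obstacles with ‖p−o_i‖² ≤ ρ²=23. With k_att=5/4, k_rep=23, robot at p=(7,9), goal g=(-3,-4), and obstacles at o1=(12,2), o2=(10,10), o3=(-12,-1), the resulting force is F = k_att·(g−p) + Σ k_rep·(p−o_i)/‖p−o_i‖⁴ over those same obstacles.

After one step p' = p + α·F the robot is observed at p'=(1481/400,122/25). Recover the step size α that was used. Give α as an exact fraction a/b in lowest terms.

F_att = 5/4·(g−p) = 5/4·(-10,-13) = (-12.5000,-16.2500)
o1: d²=74 > ρ²=23 → inactive
o2: d²=10 ≤ ρ²=23; F_rep = 23·(-3,-1)/10² = (-0.6900,-0.2300)
o3: d²=461 > ρ²=23 → inactive
F = F_att + ΣF_rep = (-13.1900,-16.4800)
Δp = p'−p = (-3.2975,-4.1200); α = Δx/Fx = (-1319/400) / (-1319/100) = 1/4
check: Δy/Fy = (-103/25) / (-412/25) = 1/4 ✓

α = 1/4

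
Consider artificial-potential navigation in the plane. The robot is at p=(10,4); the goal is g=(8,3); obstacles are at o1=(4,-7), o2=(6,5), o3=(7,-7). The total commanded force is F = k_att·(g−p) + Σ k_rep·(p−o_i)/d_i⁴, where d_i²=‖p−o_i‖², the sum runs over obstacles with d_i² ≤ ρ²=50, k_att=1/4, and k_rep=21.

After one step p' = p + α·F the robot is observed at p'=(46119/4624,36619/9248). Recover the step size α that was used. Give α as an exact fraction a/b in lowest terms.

α = 1/8

F_att = 1/4·(g−p) = 1/4·(-2,-1) = (-0.5000,-0.2500)
o1: d²=157 > ρ²=50 → inactive
o2: d²=17 ≤ ρ²=50; F_rep = 21·(4,-1)/17² = (0.2907,-0.0727)
o3: d²=130 > ρ²=50 → inactive
F = F_att + ΣF_rep = (-0.2093,-0.3227)
Δp = p'−p = (-0.0262,-0.0403); α = Δx/Fx = (-121/4624) / (-121/578) = 1/8
check: Δy/Fy = (-373/9248) / (-373/1156) = 1/8 ✓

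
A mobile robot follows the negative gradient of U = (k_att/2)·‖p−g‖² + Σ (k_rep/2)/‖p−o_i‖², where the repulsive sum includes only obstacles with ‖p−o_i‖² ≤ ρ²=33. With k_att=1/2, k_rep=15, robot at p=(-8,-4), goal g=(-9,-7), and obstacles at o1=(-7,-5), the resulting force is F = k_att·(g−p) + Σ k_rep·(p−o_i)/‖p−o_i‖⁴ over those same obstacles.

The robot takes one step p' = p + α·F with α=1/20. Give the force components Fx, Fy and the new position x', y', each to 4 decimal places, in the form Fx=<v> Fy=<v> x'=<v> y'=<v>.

F_att = 1/2·(g−p) = 1/2·(-1,-3) = (-0.5000,-1.5000)
o1: d²=2 ≤ ρ²=33; F_rep = 15·(-1,1)/2² = (-3.7500,3.7500)
F = F_att + ΣF_rep = (-4.2500,2.2500)
p' = p + 1/20·F = (-8.2125,-3.8875)

Fx=-4.2500 Fy=2.2500 x'=-8.2125 y'=-3.8875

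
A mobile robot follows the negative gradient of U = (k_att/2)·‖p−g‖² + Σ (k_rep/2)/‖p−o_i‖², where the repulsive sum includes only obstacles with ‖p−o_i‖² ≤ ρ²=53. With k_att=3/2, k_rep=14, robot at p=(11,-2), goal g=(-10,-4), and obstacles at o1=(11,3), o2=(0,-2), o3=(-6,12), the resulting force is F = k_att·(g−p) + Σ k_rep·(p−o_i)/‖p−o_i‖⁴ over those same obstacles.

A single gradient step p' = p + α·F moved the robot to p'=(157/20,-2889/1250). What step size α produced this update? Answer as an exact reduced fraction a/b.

α = 1/10

F_att = 3/2·(g−p) = 3/2·(-21,-2) = (-31.5000,-3.0000)
o1: d²=25 ≤ ρ²=53; F_rep = 14·(0,-5)/25² = (0.0000,-0.1120)
o2: d²=121 > ρ²=53 → inactive
o3: d²=485 > ρ²=53 → inactive
F = F_att + ΣF_rep = (-31.5000,-3.1120)
Δp = p'−p = (-3.1500,-0.3112); α = Δx/Fx = (-63/20) / (-63/2) = 1/10
check: Δy/Fy = (-389/1250) / (-389/125) = 1/10 ✓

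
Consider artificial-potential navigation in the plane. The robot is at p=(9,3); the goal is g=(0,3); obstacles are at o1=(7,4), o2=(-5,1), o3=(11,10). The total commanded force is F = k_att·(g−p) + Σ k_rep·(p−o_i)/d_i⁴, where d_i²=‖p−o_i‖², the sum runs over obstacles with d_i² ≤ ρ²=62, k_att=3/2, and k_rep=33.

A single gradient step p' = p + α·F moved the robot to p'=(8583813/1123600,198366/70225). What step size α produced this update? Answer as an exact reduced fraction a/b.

F_att = 3/2·(g−p) = 3/2·(-9,0) = (-13.5000,0.0000)
o1: d²=5 ≤ ρ²=62; F_rep = 33·(2,-1)/5² = (2.6400,-1.3200)
o2: d²=200 > ρ²=62 → inactive
o3: d²=53 ≤ ρ²=62; F_rep = 33·(-2,-7)/53² = (-0.0235,-0.0822)
F = F_att + ΣF_rep = (-10.8835,-1.4022)
Δp = p'−p = (-1.3604,-0.1753); α = Δx/Fx = (-1528587/1123600) / (-1528587/140450) = 1/8
check: Δy/Fy = (-12309/70225) / (-98472/70225) = 1/8 ✓

α = 1/8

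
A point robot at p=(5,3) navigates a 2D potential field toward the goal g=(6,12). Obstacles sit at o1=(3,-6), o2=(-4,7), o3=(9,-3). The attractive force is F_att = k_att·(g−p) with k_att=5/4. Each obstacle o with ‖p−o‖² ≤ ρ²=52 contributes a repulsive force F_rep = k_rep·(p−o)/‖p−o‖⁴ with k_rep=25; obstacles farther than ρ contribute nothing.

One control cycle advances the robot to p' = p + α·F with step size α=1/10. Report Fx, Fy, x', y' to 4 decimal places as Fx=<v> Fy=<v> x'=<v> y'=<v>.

Fx=1.2130 Fy=11.3055 x'=5.1213 y'=4.1305

F_att = 5/4·(g−p) = 5/4·(1,9) = (1.2500,11.2500)
o1: d²=85 > ρ²=52 → inactive
o2: d²=97 > ρ²=52 → inactive
o3: d²=52 ≤ ρ²=52; F_rep = 25·(-4,6)/52² = (-0.0370,0.0555)
F = F_att + ΣF_rep = (1.2130,11.3055)
p' = p + 1/10·F = (5.1213,4.1305)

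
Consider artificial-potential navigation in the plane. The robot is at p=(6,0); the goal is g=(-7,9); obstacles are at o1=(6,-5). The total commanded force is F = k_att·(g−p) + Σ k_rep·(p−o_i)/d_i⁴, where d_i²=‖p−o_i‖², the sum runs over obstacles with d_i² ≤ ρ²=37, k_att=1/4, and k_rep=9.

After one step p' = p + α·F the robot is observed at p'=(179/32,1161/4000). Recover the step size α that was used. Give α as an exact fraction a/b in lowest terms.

F_att = 1/4·(g−p) = 1/4·(-13,9) = (-3.2500,2.2500)
o1: d²=25 ≤ ρ²=37; F_rep = 9·(0,5)/25² = (0.0000,0.0720)
F = F_att + ΣF_rep = (-3.2500,2.3220)
Δp = p'−p = (-0.4062,0.2903); α = Δx/Fx = (-13/32) / (-13/4) = 1/8
check: Δy/Fy = (1161/4000) / (1161/500) = 1/8 ✓

α = 1/8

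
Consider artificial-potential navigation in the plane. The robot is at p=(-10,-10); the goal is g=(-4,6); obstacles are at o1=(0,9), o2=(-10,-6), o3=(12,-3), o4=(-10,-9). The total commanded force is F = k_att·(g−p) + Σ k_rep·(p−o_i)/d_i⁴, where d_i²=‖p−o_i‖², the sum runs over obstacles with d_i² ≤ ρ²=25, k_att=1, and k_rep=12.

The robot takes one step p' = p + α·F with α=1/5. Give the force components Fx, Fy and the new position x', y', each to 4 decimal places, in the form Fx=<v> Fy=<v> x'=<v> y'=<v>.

Fx=6.0000 Fy=3.8125 x'=-8.8000 y'=-9.2375

F_att = 1·(g−p) = 1·(6,16) = (6.0000,16.0000)
o1: d²=461 > ρ²=25 → inactive
o2: d²=16 ≤ ρ²=25; F_rep = 12·(0,-4)/16² = (0.0000,-0.1875)
o3: d²=533 > ρ²=25 → inactive
o4: d²=1 ≤ ρ²=25; F_rep = 12·(0,-1)/1² = (0.0000,-12.0000)
F = F_att + ΣF_rep = (6.0000,3.8125)
p' = p + 1/5·F = (-8.8000,-9.2375)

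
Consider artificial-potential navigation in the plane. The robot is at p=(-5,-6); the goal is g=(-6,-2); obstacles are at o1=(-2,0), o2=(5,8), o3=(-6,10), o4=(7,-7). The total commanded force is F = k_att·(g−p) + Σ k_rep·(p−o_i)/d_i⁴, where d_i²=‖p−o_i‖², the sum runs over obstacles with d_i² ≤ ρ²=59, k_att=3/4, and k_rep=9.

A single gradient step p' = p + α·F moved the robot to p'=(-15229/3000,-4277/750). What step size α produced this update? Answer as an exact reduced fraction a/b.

F_att = 3/4·(g−p) = 3/4·(-1,4) = (-0.7500,3.0000)
o1: d²=45 ≤ ρ²=59; F_rep = 9·(-3,-6)/45² = (-0.0133,-0.0267)
o2: d²=296 > ρ²=59 → inactive
o3: d²=257 > ρ²=59 → inactive
o4: d²=145 > ρ²=59 → inactive
F = F_att + ΣF_rep = (-0.7633,2.9733)
Δp = p'−p = (-0.0763,0.2973); α = Δx/Fx = (-229/3000) / (-229/300) = 1/10
check: Δy/Fy = (223/750) / (223/75) = 1/10 ✓

α = 1/10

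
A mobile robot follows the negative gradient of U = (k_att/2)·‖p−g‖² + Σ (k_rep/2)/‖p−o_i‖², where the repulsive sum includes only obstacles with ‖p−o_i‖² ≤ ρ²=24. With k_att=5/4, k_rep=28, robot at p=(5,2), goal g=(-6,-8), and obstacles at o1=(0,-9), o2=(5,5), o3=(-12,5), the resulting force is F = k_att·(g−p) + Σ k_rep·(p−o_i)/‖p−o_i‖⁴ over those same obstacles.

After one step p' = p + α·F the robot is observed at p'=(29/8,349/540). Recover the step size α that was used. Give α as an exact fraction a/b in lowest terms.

F_att = 5/4·(g−p) = 5/4·(-11,-10) = (-13.7500,-12.5000)
o1: d²=146 > ρ²=24 → inactive
o2: d²=9 ≤ ρ²=24; F_rep = 28·(0,-3)/9² = (0.0000,-1.0370)
o3: d²=298 > ρ²=24 → inactive
F = F_att + ΣF_rep = (-13.7500,-13.5370)
Δp = p'−p = (-1.3750,-1.3537); α = Δx/Fx = (-11/8) / (-55/4) = 1/10
check: Δy/Fy = (-731/540) / (-731/54) = 1/10 ✓

α = 1/10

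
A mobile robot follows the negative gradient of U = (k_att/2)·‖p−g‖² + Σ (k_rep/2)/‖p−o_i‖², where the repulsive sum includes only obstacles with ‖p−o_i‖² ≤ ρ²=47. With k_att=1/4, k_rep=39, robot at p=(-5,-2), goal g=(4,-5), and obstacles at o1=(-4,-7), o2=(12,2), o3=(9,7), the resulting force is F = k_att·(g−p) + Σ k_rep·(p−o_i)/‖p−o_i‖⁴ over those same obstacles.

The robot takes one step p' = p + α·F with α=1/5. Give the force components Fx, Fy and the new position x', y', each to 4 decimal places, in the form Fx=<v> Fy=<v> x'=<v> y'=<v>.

Fx=2.1923 Fy=-0.4615 x'=-4.5615 y'=-2.0923

F_att = 1/4·(g−p) = 1/4·(9,-3) = (2.2500,-0.7500)
o1: d²=26 ≤ ρ²=47; F_rep = 39·(-1,5)/26² = (-0.0577,0.2885)
o2: d²=305 > ρ²=47 → inactive
o3: d²=277 > ρ²=47 → inactive
F = F_att + ΣF_rep = (2.1923,-0.4615)
p' = p + 1/5·F = (-4.5615,-2.0923)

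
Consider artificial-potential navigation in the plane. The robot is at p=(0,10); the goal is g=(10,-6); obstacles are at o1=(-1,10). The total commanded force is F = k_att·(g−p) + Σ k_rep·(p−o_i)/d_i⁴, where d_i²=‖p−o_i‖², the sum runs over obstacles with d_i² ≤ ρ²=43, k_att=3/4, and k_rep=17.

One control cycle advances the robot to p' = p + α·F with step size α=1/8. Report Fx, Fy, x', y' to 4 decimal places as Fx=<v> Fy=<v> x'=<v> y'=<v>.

F_att = 3/4·(g−p) = 3/4·(10,-16) = (7.5000,-12.0000)
o1: d²=1 ≤ ρ²=43; F_rep = 17·(1,0)/1² = (17.0000,0.0000)
F = F_att + ΣF_rep = (24.5000,-12.0000)
p' = p + 1/8·F = (3.0625,8.5000)

Fx=24.5000 Fy=-12.0000 x'=3.0625 y'=8.5000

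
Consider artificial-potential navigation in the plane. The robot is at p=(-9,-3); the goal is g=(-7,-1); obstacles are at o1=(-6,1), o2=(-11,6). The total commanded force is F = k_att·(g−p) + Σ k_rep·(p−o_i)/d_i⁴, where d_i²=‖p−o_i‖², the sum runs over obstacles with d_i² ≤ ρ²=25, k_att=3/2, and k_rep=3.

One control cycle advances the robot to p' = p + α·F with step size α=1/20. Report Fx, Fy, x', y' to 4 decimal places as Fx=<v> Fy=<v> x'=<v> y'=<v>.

Fx=2.9856 Fy=2.9808 x'=-8.8507 y'=-2.8510

F_att = 3/2·(g−p) = 3/2·(2,2) = (3.0000,3.0000)
o1: d²=25 ≤ ρ²=25; F_rep = 3·(-3,-4)/25² = (-0.0144,-0.0192)
o2: d²=85 > ρ²=25 → inactive
F = F_att + ΣF_rep = (2.9856,2.9808)
p' = p + 1/20·F = (-8.8507,-2.8510)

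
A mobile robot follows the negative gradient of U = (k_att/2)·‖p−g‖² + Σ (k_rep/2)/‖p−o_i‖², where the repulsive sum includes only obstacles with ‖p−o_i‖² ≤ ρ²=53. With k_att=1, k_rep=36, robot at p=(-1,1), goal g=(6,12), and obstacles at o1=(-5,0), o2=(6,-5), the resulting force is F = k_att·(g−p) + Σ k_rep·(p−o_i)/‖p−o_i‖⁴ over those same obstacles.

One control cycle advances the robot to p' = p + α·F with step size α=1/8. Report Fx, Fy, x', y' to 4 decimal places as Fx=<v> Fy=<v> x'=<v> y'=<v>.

Fx=7.4983 Fy=11.1246 x'=-0.0627 y'=2.3906

F_att = 1·(g−p) = 1·(7,11) = (7.0000,11.0000)
o1: d²=17 ≤ ρ²=53; F_rep = 36·(4,1)/17² = (0.4983,0.1246)
o2: d²=85 > ρ²=53 → inactive
F = F_att + ΣF_rep = (7.4983,11.1246)
p' = p + 1/8·F = (-0.0627,2.3906)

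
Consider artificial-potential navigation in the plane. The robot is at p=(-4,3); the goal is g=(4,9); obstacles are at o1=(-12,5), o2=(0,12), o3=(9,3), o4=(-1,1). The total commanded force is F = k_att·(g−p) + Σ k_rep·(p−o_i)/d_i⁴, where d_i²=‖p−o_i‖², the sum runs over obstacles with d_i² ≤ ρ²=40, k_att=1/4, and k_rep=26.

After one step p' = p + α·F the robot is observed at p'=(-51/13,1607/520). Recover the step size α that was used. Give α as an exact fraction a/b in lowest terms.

α = 1/20

F_att = 1/4·(g−p) = 1/4·(8,6) = (2.0000,1.5000)
o1: d²=68 > ρ²=40 → inactive
o2: d²=97 > ρ²=40 → inactive
o3: d²=169 > ρ²=40 → inactive
o4: d²=13 ≤ ρ²=40; F_rep = 26·(-3,2)/13² = (-0.4615,0.3077)
F = F_att + ΣF_rep = (1.5385,1.8077)
Δp = p'−p = (0.0769,0.0904); α = Δx/Fx = (1/13) / (20/13) = 1/20
check: Δy/Fy = (47/520) / (47/26) = 1/20 ✓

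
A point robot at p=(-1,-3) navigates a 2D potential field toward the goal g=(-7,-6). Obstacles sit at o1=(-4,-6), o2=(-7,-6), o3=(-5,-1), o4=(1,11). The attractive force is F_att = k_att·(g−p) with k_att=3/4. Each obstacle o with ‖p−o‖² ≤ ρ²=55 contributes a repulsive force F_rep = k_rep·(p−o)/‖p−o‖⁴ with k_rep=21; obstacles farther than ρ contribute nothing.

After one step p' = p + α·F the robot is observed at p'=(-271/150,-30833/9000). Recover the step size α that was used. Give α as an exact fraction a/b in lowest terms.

F_att = 3/4·(g−p) = 3/4·(-6,-3) = (-4.5000,-2.2500)
o1: d²=18 ≤ ρ²=55; F_rep = 21·(3,3)/18² = (0.1944,0.1944)
o2: d²=45 ≤ ρ²=55; F_rep = 21·(6,3)/45² = (0.0622,0.0311)
o3: d²=20 ≤ ρ²=55; F_rep = 21·(4,-2)/20² = (0.2100,-0.1050)
o4: d²=200 > ρ²=55 → inactive
F = F_att + ΣF_rep = (-4.0333,-2.1294)
Δp = p'−p = (-0.8067,-0.4259); α = Δx/Fx = (-121/150) / (-121/30) = 1/5
check: Δy/Fy = (-3833/9000) / (-3833/1800) = 1/5 ✓

α = 1/5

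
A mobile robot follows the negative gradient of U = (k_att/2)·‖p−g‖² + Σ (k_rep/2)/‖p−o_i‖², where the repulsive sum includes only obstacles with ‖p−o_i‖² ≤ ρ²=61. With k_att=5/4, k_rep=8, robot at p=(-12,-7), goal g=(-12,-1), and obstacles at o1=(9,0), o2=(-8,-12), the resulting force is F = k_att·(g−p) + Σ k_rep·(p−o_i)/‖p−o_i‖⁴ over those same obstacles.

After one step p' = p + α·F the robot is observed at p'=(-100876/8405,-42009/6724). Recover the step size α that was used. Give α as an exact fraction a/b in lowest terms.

F_att = 5/4·(g−p) = 5/4·(0,6) = (0.0000,7.5000)
o1: d²=490 > ρ²=61 → inactive
o2: d²=41 ≤ ρ²=61; F_rep = 8·(-4,5)/41² = (-0.0190,0.0238)
F = F_att + ΣF_rep = (-0.0190,7.5238)
Δp = p'−p = (-0.0019,0.7524); α = Δx/Fx = (-16/8405) / (-32/1681) = 1/10
check: Δy/Fy = (5059/6724) / (25295/3362) = 1/10 ✓

α = 1/10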